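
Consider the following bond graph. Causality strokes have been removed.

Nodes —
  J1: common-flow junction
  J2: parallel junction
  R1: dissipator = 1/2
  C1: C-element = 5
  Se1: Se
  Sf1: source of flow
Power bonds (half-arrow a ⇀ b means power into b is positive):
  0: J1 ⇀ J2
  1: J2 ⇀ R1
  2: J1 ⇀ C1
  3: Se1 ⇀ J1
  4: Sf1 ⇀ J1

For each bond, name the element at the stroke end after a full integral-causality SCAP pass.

bond 3 stroke at J1  (Se1 (Se) sets effort on bond)
bond 4 stroke at Sf1  (Sf1 fixes flow; stroke at Sf1)
bond 0 stroke at J1  (J1 flow already set via bond 4)
bond 2 stroke at J1  (1-jn J1 has f-setter on 4)
bond 1 stroke at J2  (J2: last free bond brings effort in)

#0 |J1
#1 |J2
#2 |J1
#3 |J1
#4 |Sf1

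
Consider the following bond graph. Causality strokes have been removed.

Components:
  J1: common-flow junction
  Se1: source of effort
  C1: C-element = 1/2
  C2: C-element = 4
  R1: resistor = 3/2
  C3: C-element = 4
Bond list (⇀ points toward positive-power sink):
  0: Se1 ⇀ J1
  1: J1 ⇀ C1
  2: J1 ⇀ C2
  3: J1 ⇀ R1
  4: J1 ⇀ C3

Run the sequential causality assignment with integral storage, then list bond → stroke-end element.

#0 stroke at J1  (Se1: effort source, stroke at far end)
#1 stroke at J1  (prefer integral on C1)
#2 stroke at J1  (C2: C, integral causality)
#4 stroke at J1  (C3 outputs effort q/C3)
#3 stroke at R1  (closing 1-jn rule on J1)

b0 stroke→J1
b1 stroke→J1
b2 stroke→J1
b3 stroke→R1
b4 stroke→J1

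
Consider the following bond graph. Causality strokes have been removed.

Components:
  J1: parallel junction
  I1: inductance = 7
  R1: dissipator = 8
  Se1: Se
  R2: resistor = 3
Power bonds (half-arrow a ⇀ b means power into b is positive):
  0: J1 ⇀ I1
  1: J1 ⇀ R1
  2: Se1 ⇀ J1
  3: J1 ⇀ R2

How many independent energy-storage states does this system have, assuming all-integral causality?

b2 stroke at J1  (source Se1 imposes e)
b0 stroke at I1  (common-e at J1 fixed by 2)
b1 stroke at R1  (common-e at J1 fixed by 2)
b3 stroke at R2  (common-e at J1 fixed by 2)

1  (I1 all integral)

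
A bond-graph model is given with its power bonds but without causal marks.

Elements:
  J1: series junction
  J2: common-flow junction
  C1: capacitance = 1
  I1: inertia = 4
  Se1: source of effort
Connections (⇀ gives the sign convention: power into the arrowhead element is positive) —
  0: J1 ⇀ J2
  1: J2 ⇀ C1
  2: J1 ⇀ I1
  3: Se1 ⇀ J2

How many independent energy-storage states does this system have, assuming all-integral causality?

#3 |J2  (source Se1 imposes e)
#1 |J2  (C1: C, integral causality)
#0 |J1  (J2: last free bond brings flow in)
#2 |I1  (J1 needs exactly one f-in)

2  (C1, I1 all integral)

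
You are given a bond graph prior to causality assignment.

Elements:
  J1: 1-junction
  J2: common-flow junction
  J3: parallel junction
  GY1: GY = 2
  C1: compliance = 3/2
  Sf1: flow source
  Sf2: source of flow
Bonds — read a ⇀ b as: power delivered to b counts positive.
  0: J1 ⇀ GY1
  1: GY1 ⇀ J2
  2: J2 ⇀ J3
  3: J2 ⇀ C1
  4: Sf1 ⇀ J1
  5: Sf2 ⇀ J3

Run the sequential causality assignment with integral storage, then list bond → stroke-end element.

#4 stroke→Sf1  (Sf1 fixes flow; stroke at Sf1)
#5 stroke→Sf2  (Sf2 fixes flow; stroke at Sf2)
#0 stroke→J1  (J1 flow already set via bond 4)
#2 stroke→J3  (closing 0-jn rule on J3)
#1 stroke→J2  (GY1: gyrator matches bond 0)
#3 stroke→J2  (1-jn J2 has f-setter on 2)

b0 →J1
b1 →J2
b2 →J3
b3 →J2
b4 →Sf1
b5 →Sf2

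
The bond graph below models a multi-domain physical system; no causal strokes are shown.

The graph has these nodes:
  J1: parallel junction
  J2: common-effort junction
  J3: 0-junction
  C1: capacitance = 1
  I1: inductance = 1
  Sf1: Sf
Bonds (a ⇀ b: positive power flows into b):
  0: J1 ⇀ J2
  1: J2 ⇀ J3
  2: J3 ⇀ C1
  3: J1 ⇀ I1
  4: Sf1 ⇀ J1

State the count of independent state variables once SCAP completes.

β4 |Sf1  (Sf1 (Sf) sets flow on bond)
β2 |J3  (C1 outputs effort q/C1)
β1 |J2  (J3 effort already set via bond 2)
β0 |J1  (common-e at J2 fixed by 1)
β3 |I1  (common-e at J1 fixed by 0)

2  (C1, I1 all integral)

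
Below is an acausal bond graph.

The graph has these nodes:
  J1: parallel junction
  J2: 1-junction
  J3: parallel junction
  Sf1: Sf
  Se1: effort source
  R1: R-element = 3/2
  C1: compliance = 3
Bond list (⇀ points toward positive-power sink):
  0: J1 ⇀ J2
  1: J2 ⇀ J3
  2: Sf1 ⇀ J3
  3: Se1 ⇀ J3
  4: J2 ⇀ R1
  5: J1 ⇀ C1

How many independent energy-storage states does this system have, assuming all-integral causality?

1  (C1 all integral)

β2 |Sf1  (Sf1: flow source, stroke at near end)
β3 |J3  (source Se1 imposes e)
β1 |J2  (J3: bond 3 brought effort, rest push out)
β5 |J1  (prefer integral on C1)
β0 |J2  (J1: bond 5 brought effort, rest push out)
β4 |R1  (closing 1-jn rule on J2)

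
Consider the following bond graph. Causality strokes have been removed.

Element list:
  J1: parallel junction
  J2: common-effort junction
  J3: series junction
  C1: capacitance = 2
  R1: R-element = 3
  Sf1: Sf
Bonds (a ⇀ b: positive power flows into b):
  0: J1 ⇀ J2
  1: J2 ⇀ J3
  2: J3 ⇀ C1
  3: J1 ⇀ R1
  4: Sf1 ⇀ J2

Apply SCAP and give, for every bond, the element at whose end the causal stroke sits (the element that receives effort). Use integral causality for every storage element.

#0 stroke→J1
#1 stroke→J2
#2 stroke→J3
#3 stroke→R1
#4 stroke→Sf1

b4 |Sf1  (source Sf1 imposes f)
b2 |J3  (prefer integral on C1)
b1 |J2  (only one flow-in slot at J3)
b0 |J1  (J2 effort already set via bond 1)
b3 |R1  (common-e at J1 fixed by 0)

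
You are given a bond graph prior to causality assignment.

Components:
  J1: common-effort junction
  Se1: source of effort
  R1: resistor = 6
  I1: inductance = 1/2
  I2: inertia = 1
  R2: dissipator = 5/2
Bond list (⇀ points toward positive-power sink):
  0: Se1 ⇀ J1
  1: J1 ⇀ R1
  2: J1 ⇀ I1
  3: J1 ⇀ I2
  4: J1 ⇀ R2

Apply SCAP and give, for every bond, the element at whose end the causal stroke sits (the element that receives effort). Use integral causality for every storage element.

bond 0 →J1
bond 1 →R1
bond 2 →I1
bond 3 →I2
bond 4 →R2

β0 →J1  (Se1 fixes effort; stroke away)
β1 →R1  (J1: bond 0 brought effort, rest push out)
β2 →I1  (J1 effort already set via bond 0)
β3 →I2  (0-jn J1 has e-setter on 0)
β4 →R2  (J1 effort already set via bond 0)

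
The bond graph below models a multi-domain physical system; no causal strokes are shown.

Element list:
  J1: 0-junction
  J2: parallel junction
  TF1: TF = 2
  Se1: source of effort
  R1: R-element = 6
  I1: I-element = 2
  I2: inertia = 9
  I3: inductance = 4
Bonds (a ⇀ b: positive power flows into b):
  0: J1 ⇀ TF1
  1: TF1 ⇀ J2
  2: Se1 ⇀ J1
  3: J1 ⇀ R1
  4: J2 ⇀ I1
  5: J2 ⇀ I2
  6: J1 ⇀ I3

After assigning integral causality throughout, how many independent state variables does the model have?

3  (I1, I2, I3 all integral)

β2 →J1  (Se1: effort source, stroke at far end)
β0 →TF1  (common-e at J1 fixed by 2)
β3 →R1  (J1: bond 2 brought effort, rest push out)
β6 →I3  (common-e at J1 fixed by 2)
β1 →J2  (through TF1, causality passes straight; one stroke at TF1)
β4 →I1  (common-e at J2 fixed by 1)
β5 →I2  (common-e at J2 fixed by 1)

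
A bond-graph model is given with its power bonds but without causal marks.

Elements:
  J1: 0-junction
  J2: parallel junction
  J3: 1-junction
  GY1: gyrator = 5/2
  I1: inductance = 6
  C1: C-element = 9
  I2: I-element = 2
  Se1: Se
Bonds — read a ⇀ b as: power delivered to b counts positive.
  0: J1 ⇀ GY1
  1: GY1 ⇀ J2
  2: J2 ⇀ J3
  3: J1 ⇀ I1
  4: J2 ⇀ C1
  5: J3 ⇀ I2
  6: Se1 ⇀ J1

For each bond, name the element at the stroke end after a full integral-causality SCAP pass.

b6 →J1  (Se1 (Se) sets effort on bond)
b0 →GY1  (0-jn J1 has e-setter on 6)
b3 →I1  (J1: bond 6 brought effort, rest push out)
b1 →GY1  (GY1 both-in/both-out from 0)
b4 →J2  (prefer integral on C1)
b2 →J3  (0-jn J2 has e-setter on 4)
b5 →I2  (J3: last free bond brings flow in)

bond 0 |GY1
bond 1 |GY1
bond 2 |J3
bond 3 |I1
bond 4 |J2
bond 5 |I2
bond 6 |J1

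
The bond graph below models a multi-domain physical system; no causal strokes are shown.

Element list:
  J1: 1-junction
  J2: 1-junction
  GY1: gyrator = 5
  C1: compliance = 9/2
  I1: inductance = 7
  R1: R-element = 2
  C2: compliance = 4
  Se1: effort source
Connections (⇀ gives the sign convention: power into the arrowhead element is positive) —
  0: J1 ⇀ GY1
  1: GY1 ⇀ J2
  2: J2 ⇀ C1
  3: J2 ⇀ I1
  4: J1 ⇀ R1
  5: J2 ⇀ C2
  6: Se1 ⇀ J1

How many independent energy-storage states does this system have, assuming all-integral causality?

3  (C1, C2, I1 all integral)

b6 stroke→J1  (source Se1 imposes e)
b2 stroke→J2  (C1 integral (e out))
b3 stroke→I1  (I1: I, integral causality)
b1 stroke→J2  (J2 flow already set via bond 3)
b5 stroke→J2  (1-jn J2 has f-setter on 3)
b0 stroke→J1  (GY1 both-in/both-out from 1)
b4 stroke→R1  (J1 needs exactly one f-in)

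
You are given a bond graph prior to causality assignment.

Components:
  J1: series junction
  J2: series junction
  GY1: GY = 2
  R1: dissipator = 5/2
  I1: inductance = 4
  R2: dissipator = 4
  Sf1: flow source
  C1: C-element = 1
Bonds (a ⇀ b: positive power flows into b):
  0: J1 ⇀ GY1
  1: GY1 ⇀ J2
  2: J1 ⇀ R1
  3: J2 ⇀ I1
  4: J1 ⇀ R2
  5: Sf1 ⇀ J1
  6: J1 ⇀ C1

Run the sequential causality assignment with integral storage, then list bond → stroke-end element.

#0 →J1
#1 →J2
#2 →J1
#3 →I1
#4 →J1
#5 →Sf1
#6 →J1

β5 →Sf1  (source Sf1 imposes f)
β0 →J1  (common-f at J1 fixed by 5)
β2 →J1  (1-jn J1 has f-setter on 5)
β4 →J1  (common-f at J1 fixed by 5)
β6 →J1  (J1: bond 5 brought flow, rest push out)
β1 →J2  (through GY1, causality inverts; strokes same side of GY1)
β3 →I1  (J2 needs exactly one f-in)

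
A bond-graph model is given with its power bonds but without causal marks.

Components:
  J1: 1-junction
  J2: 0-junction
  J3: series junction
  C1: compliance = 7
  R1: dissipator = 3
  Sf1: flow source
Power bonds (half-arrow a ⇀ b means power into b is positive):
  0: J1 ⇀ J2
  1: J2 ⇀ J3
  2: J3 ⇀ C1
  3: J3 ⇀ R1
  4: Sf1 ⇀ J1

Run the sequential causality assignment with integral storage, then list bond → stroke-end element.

bond 0 stroke→J1
bond 1 stroke→J2
bond 2 stroke→J3
bond 3 stroke→J3
bond 4 stroke→Sf1

#4 stroke→Sf1  (Sf1 fixes flow; stroke at Sf1)
#0 stroke→J1  (J1: bond 4 brought flow, rest push out)
#1 stroke→J2  (only one effort-in slot at J2)
#2 stroke→J3  (common-f at J3 fixed by 1)
#3 stroke→J3  (J3 flow already set via bond 1)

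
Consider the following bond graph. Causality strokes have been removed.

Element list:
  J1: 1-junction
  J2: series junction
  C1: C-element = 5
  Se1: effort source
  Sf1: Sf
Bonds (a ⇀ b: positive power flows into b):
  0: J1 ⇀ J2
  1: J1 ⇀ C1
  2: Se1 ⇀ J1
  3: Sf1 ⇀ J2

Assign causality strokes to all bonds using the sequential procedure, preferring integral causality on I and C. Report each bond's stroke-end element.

bond 0 |J2
bond 1 |J1
bond 2 |J1
bond 3 |Sf1

bond 2 |J1  (Se1 fixes effort; stroke away)
bond 3 |Sf1  (Sf1: flow source, stroke at near end)
bond 0 |J2  (1-jn J2 has f-setter on 3)
bond 1 |J1  (common-f at J1 fixed by 0)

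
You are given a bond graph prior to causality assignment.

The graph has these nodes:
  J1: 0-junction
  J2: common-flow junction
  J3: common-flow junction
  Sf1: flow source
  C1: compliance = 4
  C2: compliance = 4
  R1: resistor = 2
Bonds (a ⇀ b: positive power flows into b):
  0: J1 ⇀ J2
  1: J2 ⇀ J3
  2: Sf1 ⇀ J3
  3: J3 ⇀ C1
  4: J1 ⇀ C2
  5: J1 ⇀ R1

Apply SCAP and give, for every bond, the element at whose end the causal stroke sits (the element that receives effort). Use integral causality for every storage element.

b0 |J2
b1 |J3
b2 |Sf1
b3 |J3
b4 |J1
b5 |R1

#2 stroke at Sf1  (Sf1 fixes flow; stroke at Sf1)
#1 stroke at J3  (1-jn J3 has f-setter on 2)
#3 stroke at J3  (J3: bond 2 brought flow, rest push out)
#0 stroke at J2  (1-jn J2 has f-setter on 1)
#4 stroke at J1  (prefer integral on C2)
#5 stroke at R1  (J1 effort already set via bond 4)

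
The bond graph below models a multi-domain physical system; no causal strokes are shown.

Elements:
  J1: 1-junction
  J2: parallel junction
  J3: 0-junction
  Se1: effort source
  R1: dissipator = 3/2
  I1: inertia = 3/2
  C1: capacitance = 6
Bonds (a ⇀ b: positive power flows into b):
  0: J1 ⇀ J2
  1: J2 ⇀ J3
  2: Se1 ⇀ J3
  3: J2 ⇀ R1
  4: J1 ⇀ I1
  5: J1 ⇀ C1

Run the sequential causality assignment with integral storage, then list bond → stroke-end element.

β0 stroke→J1
β1 stroke→J2
β2 stroke→J3
β3 stroke→R1
β4 stroke→I1
β5 stroke→J1

bond 2 |J3  (Se1: effort source, stroke at far end)
bond 1 |J2  (0-jn J3 has e-setter on 2)
bond 0 |J1  (J2 effort already set via bond 1)
bond 3 |R1  (0-jn J2 has e-setter on 1)
bond 4 |I1  (I1 integral (f out))
bond 5 |J1  (1-jn J1 has f-setter on 4)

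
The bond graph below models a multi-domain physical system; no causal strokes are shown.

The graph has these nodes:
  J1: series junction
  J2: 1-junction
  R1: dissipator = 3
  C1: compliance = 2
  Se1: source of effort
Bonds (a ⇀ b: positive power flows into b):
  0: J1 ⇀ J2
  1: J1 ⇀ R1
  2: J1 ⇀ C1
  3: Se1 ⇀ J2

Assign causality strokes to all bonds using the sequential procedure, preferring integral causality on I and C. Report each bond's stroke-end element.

bond 0 →J1
bond 1 →R1
bond 2 →J1
bond 3 →J2

#3 |J2  (Se1 fixes effort; stroke away)
#0 |J1  (J2: last free bond brings flow in)
#2 |J1  (C1 outputs effort q/C1)
#1 |R1  (J1 needs exactly one f-in)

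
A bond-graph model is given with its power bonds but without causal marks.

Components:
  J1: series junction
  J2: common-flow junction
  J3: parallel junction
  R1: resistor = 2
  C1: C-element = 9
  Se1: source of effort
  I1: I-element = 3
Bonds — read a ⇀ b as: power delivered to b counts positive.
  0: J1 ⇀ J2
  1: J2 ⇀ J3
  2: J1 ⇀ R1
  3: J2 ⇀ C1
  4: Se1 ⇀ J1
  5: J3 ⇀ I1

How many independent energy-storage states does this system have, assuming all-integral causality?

2  (C1, I1 all integral)

#4 →J1  (source Se1 imposes e)
#3 →J2  (C1 outputs effort q/C1)
#5 →I1  (I1 outputs flow p/I1)
#1 →J3  (J3 needs exactly one e-in)
#0 →J2  (J2 flow already set via bond 1)
#2 →J1  (1-jn J1 has f-setter on 0)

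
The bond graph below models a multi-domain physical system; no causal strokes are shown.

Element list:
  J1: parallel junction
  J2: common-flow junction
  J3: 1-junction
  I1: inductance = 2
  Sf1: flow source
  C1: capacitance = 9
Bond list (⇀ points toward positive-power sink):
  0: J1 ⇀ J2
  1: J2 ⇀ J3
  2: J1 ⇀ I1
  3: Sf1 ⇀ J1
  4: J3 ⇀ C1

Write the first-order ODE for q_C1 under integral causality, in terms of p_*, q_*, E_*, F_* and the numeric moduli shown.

dq_C1/dt = F_Sf1 - p_I1/2

#3 →Sf1  (Sf1 (Sf) sets flow on bond)
#2 →I1  (I1: I, integral causality)
#0 →J1  (closing 0-jn rule on J1)
#1 →J2  (J2 flow already set via bond 0)
#4 →J3  (J3: bond 1 brought flow, rest push out)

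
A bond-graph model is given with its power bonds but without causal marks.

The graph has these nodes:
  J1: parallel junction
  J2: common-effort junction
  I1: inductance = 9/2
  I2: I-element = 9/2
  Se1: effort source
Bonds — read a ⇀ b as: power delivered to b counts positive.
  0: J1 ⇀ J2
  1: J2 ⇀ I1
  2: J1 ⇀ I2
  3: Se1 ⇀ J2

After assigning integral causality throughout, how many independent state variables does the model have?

bond 3 stroke at J2  (Se1 (Se) sets effort on bond)
bond 0 stroke at J1  (common-e at J2 fixed by 3)
bond 1 stroke at I1  (J2 effort already set via bond 3)
bond 2 stroke at I2  (J1 effort already set via bond 0)

2  (I1, I2 all integral)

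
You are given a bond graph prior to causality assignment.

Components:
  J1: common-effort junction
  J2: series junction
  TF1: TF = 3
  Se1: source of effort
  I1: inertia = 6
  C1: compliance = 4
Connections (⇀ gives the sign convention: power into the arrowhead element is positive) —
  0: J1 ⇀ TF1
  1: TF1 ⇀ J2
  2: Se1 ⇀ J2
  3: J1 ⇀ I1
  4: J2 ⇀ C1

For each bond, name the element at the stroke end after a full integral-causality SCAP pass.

#0 stroke→J1
#1 stroke→TF1
#2 stroke→J2
#3 stroke→I1
#4 stroke→J2

β2 stroke→J2  (Se1: effort source, stroke at far end)
β3 stroke→I1  (I1 outputs flow p/I1)
β0 stroke→J1  (J1: last free bond brings effort in)
β1 stroke→TF1  (TF TF1: opposite of bond 0)
β4 stroke→J2  (common-f at J2 fixed by 1)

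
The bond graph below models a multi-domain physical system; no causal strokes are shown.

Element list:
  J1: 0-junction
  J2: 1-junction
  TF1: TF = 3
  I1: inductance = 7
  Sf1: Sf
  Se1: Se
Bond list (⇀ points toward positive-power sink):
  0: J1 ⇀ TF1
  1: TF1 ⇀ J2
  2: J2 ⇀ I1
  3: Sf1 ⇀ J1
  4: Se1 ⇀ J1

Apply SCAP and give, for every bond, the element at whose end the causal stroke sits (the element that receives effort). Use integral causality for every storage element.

b0 stroke→TF1
b1 stroke→J2
b2 stroke→I1
b3 stroke→Sf1
b4 stroke→J1

b3 stroke→Sf1  (Sf1 fixes flow; stroke at Sf1)
b4 stroke→J1  (Se1: effort source, stroke at far end)
b0 stroke→TF1  (J1 effort already set via bond 4)
b1 stroke→J2  (through TF1, causality passes straight; one stroke at TF1)
b2 stroke→I1  (J2 needs exactly one f-in)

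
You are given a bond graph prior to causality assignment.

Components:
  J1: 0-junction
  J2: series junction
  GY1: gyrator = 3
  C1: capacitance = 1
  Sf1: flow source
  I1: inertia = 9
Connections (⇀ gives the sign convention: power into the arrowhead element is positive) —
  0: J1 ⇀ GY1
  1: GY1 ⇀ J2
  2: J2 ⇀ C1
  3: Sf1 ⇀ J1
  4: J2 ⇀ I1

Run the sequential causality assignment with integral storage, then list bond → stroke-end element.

b0 stroke at J1
b1 stroke at J2
b2 stroke at J2
b3 stroke at Sf1
b4 stroke at I1

b3 stroke→Sf1  (Sf1 (Sf) sets flow on bond)
b0 stroke→J1  (closing 0-jn rule on J1)
b1 stroke→J2  (GY1: gyrator matches bond 0)
b2 stroke→J2  (prefer integral on C1)
b4 stroke→I1  (J2 needs exactly one f-in)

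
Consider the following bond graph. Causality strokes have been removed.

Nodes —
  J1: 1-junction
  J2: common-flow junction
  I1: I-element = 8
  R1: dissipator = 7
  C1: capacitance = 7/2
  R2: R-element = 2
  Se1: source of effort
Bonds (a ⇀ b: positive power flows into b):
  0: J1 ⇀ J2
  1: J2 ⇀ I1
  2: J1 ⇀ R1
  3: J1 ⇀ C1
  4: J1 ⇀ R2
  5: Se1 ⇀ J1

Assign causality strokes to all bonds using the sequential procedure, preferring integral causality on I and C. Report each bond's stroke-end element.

b0 stroke→J2
b1 stroke→I1
b2 stroke→J1
b3 stroke→J1
b4 stroke→J1
b5 stroke→J1

bond 5 →J1  (source Se1 imposes e)
bond 1 →I1  (prefer integral on I1)
bond 0 →J2  (J2 flow already set via bond 1)
bond 2 →J1  (1-jn J1 has f-setter on 0)
bond 3 →J1  (1-jn J1 has f-setter on 0)
bond 4 →J1  (common-f at J1 fixed by 0)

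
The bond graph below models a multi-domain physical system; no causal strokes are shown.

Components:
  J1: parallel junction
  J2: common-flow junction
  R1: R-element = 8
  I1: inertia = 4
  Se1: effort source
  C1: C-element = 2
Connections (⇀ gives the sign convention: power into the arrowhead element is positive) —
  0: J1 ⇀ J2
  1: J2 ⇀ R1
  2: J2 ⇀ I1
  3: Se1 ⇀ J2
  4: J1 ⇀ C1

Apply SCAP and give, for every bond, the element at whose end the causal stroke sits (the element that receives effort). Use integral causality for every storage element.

β0 |J2
β1 |J2
β2 |I1
β3 |J2
β4 |J1

#3 |J2  (Se1 fixes effort; stroke away)
#2 |I1  (prefer integral on I1)
#0 |J2  (J2: bond 2 brought flow, rest push out)
#1 |J2  (common-f at J2 fixed by 2)
#4 |J1  (J1: last free bond brings effort in)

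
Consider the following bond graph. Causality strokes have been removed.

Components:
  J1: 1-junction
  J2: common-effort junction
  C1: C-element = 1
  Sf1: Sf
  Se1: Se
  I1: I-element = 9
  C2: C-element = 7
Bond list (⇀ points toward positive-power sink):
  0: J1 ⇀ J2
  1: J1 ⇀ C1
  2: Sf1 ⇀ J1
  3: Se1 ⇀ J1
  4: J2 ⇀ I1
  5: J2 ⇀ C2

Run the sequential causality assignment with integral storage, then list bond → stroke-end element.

b2 stroke at Sf1  (source Sf1 imposes f)
b3 stroke at J1  (source Se1 imposes e)
b0 stroke at J1  (J1: bond 2 brought flow, rest push out)
b1 stroke at J1  (J1: bond 2 brought flow, rest push out)
b4 stroke at I1  (I1 outputs flow p/I1)
b5 stroke at J2  (J2: last free bond brings effort in)

bond 0 |J1
bond 1 |J1
bond 2 |Sf1
bond 3 |J1
bond 4 |I1
bond 5 |J2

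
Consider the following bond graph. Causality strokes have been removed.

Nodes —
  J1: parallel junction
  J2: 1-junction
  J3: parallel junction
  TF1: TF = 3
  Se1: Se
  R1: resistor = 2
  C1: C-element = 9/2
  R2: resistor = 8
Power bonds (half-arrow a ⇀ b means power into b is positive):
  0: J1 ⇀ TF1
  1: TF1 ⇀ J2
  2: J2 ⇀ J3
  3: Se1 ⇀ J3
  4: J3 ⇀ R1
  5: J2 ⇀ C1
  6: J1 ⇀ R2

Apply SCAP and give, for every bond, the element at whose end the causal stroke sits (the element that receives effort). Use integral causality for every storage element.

bond 3 |J3  (Se1 fixes effort; stroke away)
bond 2 |J2  (J3: bond 3 brought effort, rest push out)
bond 4 |R1  (J3: bond 3 brought effort, rest push out)
bond 5 |J2  (C1: C, integral causality)
bond 1 |TF1  (J2 needs exactly one f-in)
bond 0 |J1  (TF1 one-in-one-out from 1)
bond 6 |R2  (common-e at J1 fixed by 0)

b0 stroke→J1
b1 stroke→TF1
b2 stroke→J2
b3 stroke→J3
b4 stroke→R1
b5 stroke→J2
b6 stroke→R2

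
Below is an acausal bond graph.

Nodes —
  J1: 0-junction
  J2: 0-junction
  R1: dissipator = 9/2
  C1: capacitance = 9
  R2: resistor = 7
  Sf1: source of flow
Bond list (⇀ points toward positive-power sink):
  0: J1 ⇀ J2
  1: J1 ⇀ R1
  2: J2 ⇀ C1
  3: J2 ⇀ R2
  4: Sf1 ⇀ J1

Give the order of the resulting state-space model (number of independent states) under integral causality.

b4 |Sf1  (source Sf1 imposes f)
b2 |J2  (prefer integral on C1)
b0 |J1  (J2: bond 2 brought effort, rest push out)
b3 |R2  (0-jn J2 has e-setter on 2)
b1 |R1  (0-jn J1 has e-setter on 0)

1  (C1 all integral)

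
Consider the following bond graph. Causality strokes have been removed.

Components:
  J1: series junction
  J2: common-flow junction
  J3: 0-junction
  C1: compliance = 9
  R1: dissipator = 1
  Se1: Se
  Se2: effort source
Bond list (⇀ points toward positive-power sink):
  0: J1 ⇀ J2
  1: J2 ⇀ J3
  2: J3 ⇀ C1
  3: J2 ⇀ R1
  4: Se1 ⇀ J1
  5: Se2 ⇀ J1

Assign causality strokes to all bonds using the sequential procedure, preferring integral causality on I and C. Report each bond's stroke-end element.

β4 →J1  (Se1 (Se) sets effort on bond)
β5 →J1  (source Se2 imposes e)
β0 →J2  (only one flow-in slot at J1)
β2 →J3  (C1 outputs effort q/C1)
β1 →J2  (0-jn J3 has e-setter on 2)
β3 →R1  (closing 1-jn rule on J2)

b0 stroke→J2
b1 stroke→J2
b2 stroke→J3
b3 stroke→R1
b4 stroke→J1
b5 stroke→J1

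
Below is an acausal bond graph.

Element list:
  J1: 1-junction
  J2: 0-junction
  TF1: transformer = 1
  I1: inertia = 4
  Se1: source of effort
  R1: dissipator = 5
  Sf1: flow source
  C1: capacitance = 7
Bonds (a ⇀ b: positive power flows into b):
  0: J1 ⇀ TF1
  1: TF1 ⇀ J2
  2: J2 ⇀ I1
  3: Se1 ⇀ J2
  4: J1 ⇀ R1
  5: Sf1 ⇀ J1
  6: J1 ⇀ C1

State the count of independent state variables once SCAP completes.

β3 stroke at J2  (Se1 (Se) sets effort on bond)
β5 stroke at Sf1  (source Sf1 imposes f)
β0 stroke at J1  (1-jn J1 has f-setter on 5)
β4 stroke at J1  (J1: bond 5 brought flow, rest push out)
β6 stroke at J1  (J1 flow already set via bond 5)
β1 stroke at TF1  (common-e at J2 fixed by 3)
β2 stroke at I1  (J2: bond 3 brought effort, rest push out)

2  (C1, I1 all integral)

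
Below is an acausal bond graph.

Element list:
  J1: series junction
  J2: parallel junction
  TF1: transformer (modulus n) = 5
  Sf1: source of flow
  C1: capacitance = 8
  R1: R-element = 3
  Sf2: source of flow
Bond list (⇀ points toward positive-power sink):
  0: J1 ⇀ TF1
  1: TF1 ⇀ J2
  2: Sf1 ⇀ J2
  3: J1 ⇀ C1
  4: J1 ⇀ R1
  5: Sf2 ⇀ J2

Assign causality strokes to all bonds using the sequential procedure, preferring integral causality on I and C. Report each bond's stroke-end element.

b0 →TF1
b1 →J2
b2 →Sf1
b3 →J1
b4 →J1
b5 →Sf2

b2 →Sf1  (Sf1: flow source, stroke at near end)
b5 →Sf2  (Sf2 fixes flow; stroke at Sf2)
b1 →J2  (J2 needs exactly one e-in)
b0 →TF1  (TF1 one-in-one-out from 1)
b3 →J1  (1-jn J1 has f-setter on 0)
b4 →J1  (J1 flow already set via bond 0)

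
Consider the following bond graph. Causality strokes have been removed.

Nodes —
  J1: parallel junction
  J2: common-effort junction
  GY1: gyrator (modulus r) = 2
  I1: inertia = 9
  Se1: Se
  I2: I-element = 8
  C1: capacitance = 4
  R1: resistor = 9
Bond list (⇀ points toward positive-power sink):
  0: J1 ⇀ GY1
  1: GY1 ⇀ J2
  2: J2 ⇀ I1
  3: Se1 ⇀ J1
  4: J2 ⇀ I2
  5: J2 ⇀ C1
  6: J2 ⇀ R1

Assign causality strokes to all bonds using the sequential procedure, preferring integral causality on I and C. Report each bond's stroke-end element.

#0 stroke at GY1
#1 stroke at GY1
#2 stroke at I1
#3 stroke at J1
#4 stroke at I2
#5 stroke at J2
#6 stroke at R1

β3 |J1  (source Se1 imposes e)
β0 |GY1  (J1 effort already set via bond 3)
β1 |GY1  (GY1: gyrator matches bond 0)
β2 |I1  (I1 integral (f out))
β4 |I2  (prefer integral on I2)
β5 |J2  (C1 integral (e out))
β6 |R1  (J2 effort already set via bond 5)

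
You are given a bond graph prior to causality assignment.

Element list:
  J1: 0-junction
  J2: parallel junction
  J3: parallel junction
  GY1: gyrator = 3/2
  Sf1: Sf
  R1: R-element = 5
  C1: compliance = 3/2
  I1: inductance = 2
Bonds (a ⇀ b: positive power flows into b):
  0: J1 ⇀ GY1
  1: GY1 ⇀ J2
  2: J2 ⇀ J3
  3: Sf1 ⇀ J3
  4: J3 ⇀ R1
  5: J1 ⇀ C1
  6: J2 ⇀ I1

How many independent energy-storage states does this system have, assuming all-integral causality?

b3 |Sf1  (source Sf1 imposes f)
b5 |J1  (C1: C, integral causality)
b0 |GY1  (J1: bond 5 brought effort, rest push out)
b1 |GY1  (through GY1, causality inverts; strokes same side of GY1)
b6 |I1  (I1: I, integral causality)
b2 |J2  (J2 needs exactly one e-in)
b4 |J3  (closing 0-jn rule on J3)

2  (C1, I1 all integral)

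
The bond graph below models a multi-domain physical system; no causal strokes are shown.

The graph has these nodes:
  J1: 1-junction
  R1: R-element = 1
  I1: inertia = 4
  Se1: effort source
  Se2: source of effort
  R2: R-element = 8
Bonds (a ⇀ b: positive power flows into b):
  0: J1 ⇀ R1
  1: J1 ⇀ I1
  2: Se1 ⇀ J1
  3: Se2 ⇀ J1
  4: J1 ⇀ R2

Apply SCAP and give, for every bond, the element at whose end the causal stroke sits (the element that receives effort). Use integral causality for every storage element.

#2 |J1  (Se1 fixes effort; stroke away)
#3 |J1  (Se2 fixes effort; stroke away)
#1 |I1  (I1 outputs flow p/I1)
#0 |J1  (1-jn J1 has f-setter on 1)
#4 |J1  (J1 flow already set via bond 1)

#0 stroke→J1
#1 stroke→I1
#2 stroke→J1
#3 stroke→J1
#4 stroke→J1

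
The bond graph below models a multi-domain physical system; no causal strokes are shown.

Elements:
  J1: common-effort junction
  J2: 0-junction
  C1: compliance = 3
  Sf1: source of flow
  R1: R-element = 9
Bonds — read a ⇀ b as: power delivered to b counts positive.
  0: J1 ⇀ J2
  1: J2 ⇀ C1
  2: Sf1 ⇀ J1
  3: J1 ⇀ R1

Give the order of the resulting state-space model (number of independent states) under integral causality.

1  (C1 all integral)

bond 2 stroke→Sf1  (Sf1 fixes flow; stroke at Sf1)
bond 1 stroke→J2  (prefer integral on C1)
bond 0 stroke→J1  (0-jn J2 has e-setter on 1)
bond 3 stroke→R1  (J1 effort already set via bond 0)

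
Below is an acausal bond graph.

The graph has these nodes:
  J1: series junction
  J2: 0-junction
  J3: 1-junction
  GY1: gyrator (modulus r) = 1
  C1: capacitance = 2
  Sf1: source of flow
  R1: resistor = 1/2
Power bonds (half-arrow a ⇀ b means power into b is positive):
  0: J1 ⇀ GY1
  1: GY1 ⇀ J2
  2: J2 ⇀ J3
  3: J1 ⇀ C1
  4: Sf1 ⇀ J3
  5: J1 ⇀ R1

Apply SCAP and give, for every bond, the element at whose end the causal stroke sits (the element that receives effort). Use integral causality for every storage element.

β4 stroke at Sf1  (Sf1 fixes flow; stroke at Sf1)
β2 stroke at J3  (J3 flow already set via bond 4)
β1 stroke at J2  (only one effort-in slot at J2)
β0 stroke at J1  (GY1: gyrator matches bond 1)
β3 stroke at J1  (C1 outputs effort q/C1)
β5 stroke at R1  (closing 1-jn rule on J1)

β0 stroke→J1
β1 stroke→J2
β2 stroke→J3
β3 stroke→J1
β4 stroke→Sf1
β5 stroke→R1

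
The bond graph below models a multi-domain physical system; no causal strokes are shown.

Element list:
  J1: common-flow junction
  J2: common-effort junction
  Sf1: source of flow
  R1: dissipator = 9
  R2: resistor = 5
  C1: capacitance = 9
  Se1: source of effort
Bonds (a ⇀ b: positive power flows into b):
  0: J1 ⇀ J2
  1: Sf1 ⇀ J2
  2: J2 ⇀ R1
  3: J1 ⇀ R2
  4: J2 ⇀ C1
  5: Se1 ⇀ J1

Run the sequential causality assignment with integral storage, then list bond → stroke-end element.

b0 |J1
b1 |Sf1
b2 |R1
b3 |R2
b4 |J2
b5 |J1

#1 stroke→Sf1  (source Sf1 imposes f)
#5 stroke→J1  (Se1 (Se) sets effort on bond)
#4 stroke→J2  (prefer integral on C1)
#0 stroke→J1  (J2 effort already set via bond 4)
#2 stroke→R1  (J2: bond 4 brought effort, rest push out)
#3 stroke→R2  (J1 needs exactly one f-in)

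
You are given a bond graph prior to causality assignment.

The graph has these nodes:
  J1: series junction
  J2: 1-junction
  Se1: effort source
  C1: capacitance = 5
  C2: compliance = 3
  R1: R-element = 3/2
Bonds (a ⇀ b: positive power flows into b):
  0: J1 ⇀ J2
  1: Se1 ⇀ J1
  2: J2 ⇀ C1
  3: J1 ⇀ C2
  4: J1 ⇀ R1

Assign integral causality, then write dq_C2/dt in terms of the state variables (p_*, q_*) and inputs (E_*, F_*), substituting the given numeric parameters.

β1 stroke at J1  (source Se1 imposes e)
β2 stroke at J2  (C1 integral (e out))
β0 stroke at J1  (J2: last free bond brings flow in)
β3 stroke at J1  (C2 integral (e out))
β4 stroke at R1  (closing 1-jn rule on J1)

dq_C2/dt = 2*E_Se1/3 - 2*q_C1/15 - 2*q_C2/9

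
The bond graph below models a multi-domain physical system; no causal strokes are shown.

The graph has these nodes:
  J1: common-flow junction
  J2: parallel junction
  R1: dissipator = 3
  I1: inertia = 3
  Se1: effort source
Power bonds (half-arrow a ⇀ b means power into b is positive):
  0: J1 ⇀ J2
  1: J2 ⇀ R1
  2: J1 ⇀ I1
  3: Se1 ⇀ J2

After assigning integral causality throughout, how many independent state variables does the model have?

bond 3 |J2  (Se1 fixes effort; stroke away)
bond 0 |J1  (0-jn J2 has e-setter on 3)
bond 1 |R1  (J2: bond 3 brought effort, rest push out)
bond 2 |I1  (J1: last free bond brings flow in)

1  (I1 all integral)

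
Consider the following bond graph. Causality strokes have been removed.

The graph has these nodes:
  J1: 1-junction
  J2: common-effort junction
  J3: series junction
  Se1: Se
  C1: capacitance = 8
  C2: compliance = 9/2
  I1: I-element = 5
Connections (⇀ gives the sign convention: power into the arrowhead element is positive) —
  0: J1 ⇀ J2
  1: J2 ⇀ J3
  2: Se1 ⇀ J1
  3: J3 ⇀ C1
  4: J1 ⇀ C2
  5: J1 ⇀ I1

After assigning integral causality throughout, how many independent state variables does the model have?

β2 stroke at J1  (Se1: effort source, stroke at far end)
β3 stroke at J3  (C1 outputs effort q/C1)
β1 stroke at J2  (closing 1-jn rule on J3)
β0 stroke at J1  (0-jn J2 has e-setter on 1)
β4 stroke at J1  (C2 outputs effort q/C2)
β5 stroke at I1  (closing 1-jn rule on J1)

3  (C1, C2, I1 all integral)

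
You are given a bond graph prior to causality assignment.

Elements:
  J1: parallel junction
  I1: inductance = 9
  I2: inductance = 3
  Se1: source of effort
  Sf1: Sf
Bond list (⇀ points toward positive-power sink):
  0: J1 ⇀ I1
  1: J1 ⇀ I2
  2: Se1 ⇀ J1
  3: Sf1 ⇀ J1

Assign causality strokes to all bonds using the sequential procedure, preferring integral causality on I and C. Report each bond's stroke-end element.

β2 |J1  (source Se1 imposes e)
β3 |Sf1  (Sf1: flow source, stroke at near end)
β0 |I1  (J1: bond 2 brought effort, rest push out)
β1 |I2  (J1 effort already set via bond 2)

#0 stroke→I1
#1 stroke→I2
#2 stroke→J1
#3 stroke→Sf1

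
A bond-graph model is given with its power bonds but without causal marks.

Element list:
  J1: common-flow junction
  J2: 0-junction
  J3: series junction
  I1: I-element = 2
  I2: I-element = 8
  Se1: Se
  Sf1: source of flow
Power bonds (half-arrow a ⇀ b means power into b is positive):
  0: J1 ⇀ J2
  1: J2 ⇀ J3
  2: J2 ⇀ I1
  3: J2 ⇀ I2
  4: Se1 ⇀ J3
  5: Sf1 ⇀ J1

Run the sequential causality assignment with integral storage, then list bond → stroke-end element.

β4 stroke at J3  (source Se1 imposes e)
β5 stroke at Sf1  (source Sf1 imposes f)
β0 stroke at J1  (1-jn J1 has f-setter on 5)
β1 stroke at J2  (J3 needs exactly one f-in)
β2 stroke at I1  (common-e at J2 fixed by 1)
β3 stroke at I2  (0-jn J2 has e-setter on 1)

#0 stroke at J1
#1 stroke at J2
#2 stroke at I1
#3 stroke at I2
#4 stroke at J3
#5 stroke at Sf1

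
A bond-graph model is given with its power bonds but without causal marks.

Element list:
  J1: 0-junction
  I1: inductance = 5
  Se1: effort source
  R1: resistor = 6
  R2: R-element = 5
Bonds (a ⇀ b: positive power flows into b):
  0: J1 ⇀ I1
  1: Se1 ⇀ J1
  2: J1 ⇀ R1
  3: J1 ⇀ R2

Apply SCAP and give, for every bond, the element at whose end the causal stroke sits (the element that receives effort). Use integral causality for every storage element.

#0 |I1
#1 |J1
#2 |R1
#3 |R2

bond 1 stroke at J1  (Se1: effort source, stroke at far end)
bond 0 stroke at I1  (J1 effort already set via bond 1)
bond 2 stroke at R1  (0-jn J1 has e-setter on 1)
bond 3 stroke at R2  (J1: bond 1 brought effort, rest push out)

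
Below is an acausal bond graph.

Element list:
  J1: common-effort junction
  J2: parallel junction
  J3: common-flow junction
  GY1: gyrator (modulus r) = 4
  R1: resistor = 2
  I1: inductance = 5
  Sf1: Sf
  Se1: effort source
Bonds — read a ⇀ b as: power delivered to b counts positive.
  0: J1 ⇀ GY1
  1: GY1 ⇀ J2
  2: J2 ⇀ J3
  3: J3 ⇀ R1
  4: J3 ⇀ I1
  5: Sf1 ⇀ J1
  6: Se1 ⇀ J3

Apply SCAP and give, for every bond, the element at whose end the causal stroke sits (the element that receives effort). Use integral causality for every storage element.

β5 stroke→Sf1  (source Sf1 imposes f)
β6 stroke→J3  (Se1 fixes effort; stroke away)
β0 stroke→J1  (closing 0-jn rule on J1)
β1 stroke→J2  (GY GY1: same side as bond 0)
β2 stroke→J3  (J2: bond 1 brought effort, rest push out)
β4 stroke→I1  (I1: I, integral causality)
β3 stroke→J3  (1-jn J3 has f-setter on 4)

b0 →J1
b1 →J2
b2 →J3
b3 →J3
b4 →I1
b5 →Sf1
b6 →J3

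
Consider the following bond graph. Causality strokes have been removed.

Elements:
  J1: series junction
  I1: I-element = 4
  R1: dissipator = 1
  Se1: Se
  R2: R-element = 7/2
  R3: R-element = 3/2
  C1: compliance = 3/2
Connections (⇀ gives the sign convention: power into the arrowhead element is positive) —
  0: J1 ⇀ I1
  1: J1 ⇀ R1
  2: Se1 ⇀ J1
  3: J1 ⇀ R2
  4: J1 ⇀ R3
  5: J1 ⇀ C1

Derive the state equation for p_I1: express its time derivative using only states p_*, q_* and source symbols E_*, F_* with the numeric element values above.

β2 →J1  (Se1 (Se) sets effort on bond)
β0 →I1  (I1 outputs flow p/I1)
β1 →J1  (J1 flow already set via bond 0)
β3 →J1  (J1 flow already set via bond 0)
β4 →J1  (common-f at J1 fixed by 0)
β5 →J1  (J1: bond 0 brought flow, rest push out)

dp_I1/dt = E_Se1 - 3*p_I1/2 - 2*q_C1/3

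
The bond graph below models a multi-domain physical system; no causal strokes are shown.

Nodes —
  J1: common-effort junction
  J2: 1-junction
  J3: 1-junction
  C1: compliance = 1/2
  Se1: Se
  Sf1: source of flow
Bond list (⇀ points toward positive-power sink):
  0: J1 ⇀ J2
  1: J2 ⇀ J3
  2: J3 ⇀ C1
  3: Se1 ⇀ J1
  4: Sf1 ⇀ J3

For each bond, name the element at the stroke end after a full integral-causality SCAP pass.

β0 stroke at J2
β1 stroke at J3
β2 stroke at J3
β3 stroke at J1
β4 stroke at Sf1

#3 stroke→J1  (Se1 (Se) sets effort on bond)
#4 stroke→Sf1  (Sf1 fixes flow; stroke at Sf1)
#0 stroke→J2  (J1 effort already set via bond 3)
#1 stroke→J3  (only one flow-in slot at J2)
#2 stroke→J3  (J3: bond 4 brought flow, rest push out)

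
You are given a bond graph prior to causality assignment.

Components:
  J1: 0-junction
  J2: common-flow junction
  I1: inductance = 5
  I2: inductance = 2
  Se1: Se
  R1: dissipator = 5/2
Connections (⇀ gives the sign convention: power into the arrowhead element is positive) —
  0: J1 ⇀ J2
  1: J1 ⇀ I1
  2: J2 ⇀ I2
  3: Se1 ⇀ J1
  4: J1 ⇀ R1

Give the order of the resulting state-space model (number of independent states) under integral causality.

2  (I1, I2 all integral)

bond 3 →J1  (Se1 fixes effort; stroke away)
bond 0 →J2  (common-e at J1 fixed by 3)
bond 1 →I1  (J1 effort already set via bond 3)
bond 4 →R1  (J1 effort already set via bond 3)
bond 2 →I2  (J2: last free bond brings flow in)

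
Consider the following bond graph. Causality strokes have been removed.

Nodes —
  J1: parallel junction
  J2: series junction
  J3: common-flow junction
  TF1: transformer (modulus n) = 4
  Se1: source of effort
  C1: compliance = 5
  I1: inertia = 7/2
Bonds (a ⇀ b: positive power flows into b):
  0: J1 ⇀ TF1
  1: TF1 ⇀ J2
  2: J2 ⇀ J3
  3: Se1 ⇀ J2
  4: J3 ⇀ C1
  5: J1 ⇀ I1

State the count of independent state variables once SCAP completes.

2  (C1, I1 all integral)

#3 |J2  (source Se1 imposes e)
#4 |J3  (C1 integral (e out))
#2 |J2  (closing 1-jn rule on J3)
#1 |TF1  (closing 1-jn rule on J2)
#0 |J1  (TF TF1: opposite of bond 1)
#5 |I1  (J1: bond 0 brought effort, rest push out)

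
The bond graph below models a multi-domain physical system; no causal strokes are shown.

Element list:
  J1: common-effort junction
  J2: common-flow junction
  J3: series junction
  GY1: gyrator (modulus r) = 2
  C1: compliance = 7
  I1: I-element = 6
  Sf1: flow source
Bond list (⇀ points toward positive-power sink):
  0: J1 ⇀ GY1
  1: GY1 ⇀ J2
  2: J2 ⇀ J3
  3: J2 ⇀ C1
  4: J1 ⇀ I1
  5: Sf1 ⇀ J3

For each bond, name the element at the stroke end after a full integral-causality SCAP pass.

β0 →J1
β1 →J2
β2 →J3
β3 →J2
β4 →I1
β5 →Sf1

#5 stroke→Sf1  (Sf1 (Sf) sets flow on bond)
#2 stroke→J3  (J3 flow already set via bond 5)
#1 stroke→J2  (common-f at J2 fixed by 2)
#3 stroke→J2  (common-f at J2 fixed by 2)
#0 stroke→J1  (GY1: gyrator matches bond 1)
#4 stroke→I1  (common-e at J1 fixed by 0)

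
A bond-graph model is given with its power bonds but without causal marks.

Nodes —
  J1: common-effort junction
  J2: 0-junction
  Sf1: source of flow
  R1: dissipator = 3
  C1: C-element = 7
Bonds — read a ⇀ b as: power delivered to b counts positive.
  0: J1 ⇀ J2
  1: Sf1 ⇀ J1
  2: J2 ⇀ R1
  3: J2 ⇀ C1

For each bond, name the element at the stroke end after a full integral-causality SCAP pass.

β1 |Sf1  (Sf1 (Sf) sets flow on bond)
β0 |J1  (only one effort-in slot at J1)
β3 |J2  (prefer integral on C1)
β2 |R1  (common-e at J2 fixed by 3)

β0 stroke at J1
β1 stroke at Sf1
β2 stroke at R1
β3 stroke at J2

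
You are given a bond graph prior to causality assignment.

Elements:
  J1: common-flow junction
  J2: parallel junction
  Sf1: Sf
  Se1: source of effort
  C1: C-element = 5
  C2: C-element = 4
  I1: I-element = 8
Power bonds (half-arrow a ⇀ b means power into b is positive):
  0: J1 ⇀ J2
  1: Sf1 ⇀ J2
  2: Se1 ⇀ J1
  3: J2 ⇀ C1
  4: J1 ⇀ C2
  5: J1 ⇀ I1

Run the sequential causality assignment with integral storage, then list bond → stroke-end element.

#1 →Sf1  (Sf1 fixes flow; stroke at Sf1)
#2 →J1  (source Se1 imposes e)
#3 →J2  (C1 integral (e out))
#0 →J1  (J2: bond 3 brought effort, rest push out)
#4 →J1  (C2 outputs effort q/C2)
#5 →I1  (J1 needs exactly one f-in)

β0 |J1
β1 |Sf1
β2 |J1
β3 |J2
β4 |J1
β5 |I1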